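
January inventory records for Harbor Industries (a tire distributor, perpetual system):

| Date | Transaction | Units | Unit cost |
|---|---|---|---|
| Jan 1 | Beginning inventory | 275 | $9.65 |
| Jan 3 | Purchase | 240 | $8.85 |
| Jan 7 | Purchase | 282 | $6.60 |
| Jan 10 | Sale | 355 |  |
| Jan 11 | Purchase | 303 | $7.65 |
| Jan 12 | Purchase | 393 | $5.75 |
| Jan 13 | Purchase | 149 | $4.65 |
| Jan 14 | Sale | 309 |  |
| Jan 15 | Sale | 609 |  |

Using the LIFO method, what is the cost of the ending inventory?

Jan 10, 355 sold [LIFO — newest first]: 282 @ $6.60 + 73 @ $8.85 = $2,507.25
Jan 14, 309 sold [LIFO — newest first]: 149 @ $4.65 + 160 @ $5.75 = $1,612.85
Jan 15, 609 sold [LIFO — newest first]: 233 @ $5.75 + 303 @ $7.65 + 73 @ $8.85 = $4,303.75
Total COGS = $2,507.25 + $1,612.85 + $4,303.75 = $8,423.85
Ending inventory: 275 @ $9.65 + 94 @ $8.85 = $3,485.65

Ending inventory = $3,485.65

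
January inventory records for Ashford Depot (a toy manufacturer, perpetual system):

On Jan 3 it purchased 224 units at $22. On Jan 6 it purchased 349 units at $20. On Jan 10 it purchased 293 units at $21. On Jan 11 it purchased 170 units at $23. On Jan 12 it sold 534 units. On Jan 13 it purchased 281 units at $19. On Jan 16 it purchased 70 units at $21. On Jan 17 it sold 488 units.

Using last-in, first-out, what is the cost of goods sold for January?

COGS = $21,032

Jan 12, 534 sold [LIFO — newest first]: 170 @ $23 + 293 @ $21 + 71 @ $20 = $11,483
Jan 17, 488 sold [LIFO — newest first]: 70 @ $21 + 281 @ $19 + 137 @ $20 = $9,549
Total COGS = $11,483 + $9,549 = $21,032
Ending inventory: 224 @ $22 + 141 @ $20 = $7,748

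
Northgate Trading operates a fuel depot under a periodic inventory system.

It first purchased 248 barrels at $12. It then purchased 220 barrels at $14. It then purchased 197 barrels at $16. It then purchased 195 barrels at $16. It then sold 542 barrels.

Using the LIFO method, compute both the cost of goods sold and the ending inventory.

COGS = $8,372; ending inventory = $3,956

Sale 1 (542) [LIFO — newest first]: 195 @ $16 + 197 @ $16 + 150 @ $14 = $8,372
Ending inventory: 248 @ $12 + 70 @ $14 = $3,956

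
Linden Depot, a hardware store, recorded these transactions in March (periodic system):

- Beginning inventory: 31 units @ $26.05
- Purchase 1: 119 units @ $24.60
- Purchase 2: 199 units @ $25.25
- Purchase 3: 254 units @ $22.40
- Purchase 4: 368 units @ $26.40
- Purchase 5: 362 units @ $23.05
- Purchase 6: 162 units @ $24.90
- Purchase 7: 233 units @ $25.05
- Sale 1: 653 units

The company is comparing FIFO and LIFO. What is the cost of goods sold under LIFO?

COGS = $15,817.35

FIFO COGS: 31 @ $26.05 + 119 @ $24.60 + 199 @ $25.25 + 254 @ $22.40 + 50 @ $26.40 = $15,769.30
LIFO COGS: 233 @ $25.05 + 162 @ $24.90 + 258 @ $23.05 = $15,817.35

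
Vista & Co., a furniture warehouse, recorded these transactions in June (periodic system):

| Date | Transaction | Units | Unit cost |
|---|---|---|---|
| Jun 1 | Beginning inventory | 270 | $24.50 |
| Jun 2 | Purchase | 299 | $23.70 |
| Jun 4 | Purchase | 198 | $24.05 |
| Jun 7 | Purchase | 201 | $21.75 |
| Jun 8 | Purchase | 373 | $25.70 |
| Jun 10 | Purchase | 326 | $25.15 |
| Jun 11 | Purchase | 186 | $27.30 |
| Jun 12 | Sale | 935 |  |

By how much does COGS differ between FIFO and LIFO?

FIFO COGS: 270 @ $24.50 + 299 @ $23.70 + 198 @ $24.05 + 168 @ $21.75 = $22,117.20
LIFO COGS: 186 @ $27.30 + 326 @ $25.15 + 373 @ $25.70 + 50 @ $21.75 = $23,950.30
Difference = |$22,117.20 − $23,950.30| = $1,833.10

$1,833.10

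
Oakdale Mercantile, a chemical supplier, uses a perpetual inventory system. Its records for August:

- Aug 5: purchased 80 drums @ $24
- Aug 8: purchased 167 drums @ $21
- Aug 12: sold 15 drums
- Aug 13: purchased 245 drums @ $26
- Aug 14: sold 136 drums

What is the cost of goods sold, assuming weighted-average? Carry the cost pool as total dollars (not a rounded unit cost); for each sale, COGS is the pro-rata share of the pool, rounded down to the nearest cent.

COGS = $3,599.10

After Aug 5: 80 on hand, pool $1,920.00 (≈ $24.0000 each)
After Aug 8: 247 on hand, pool $5,427.00 (≈ $21.9717 each)
Aug 12, sell 15: 15/247 × $5,427.00 → $329.57
After Aug 13: 477 on hand, pool $11,467.43 (≈ $24.0407 each)
Aug 14, sell 136: 136/477 × $11,467.43 → $3,269.53
Total COGS = $329.57 + $3,269.53 = $3,599.10
Ending inventory (cost pool remaining) = $8,197.90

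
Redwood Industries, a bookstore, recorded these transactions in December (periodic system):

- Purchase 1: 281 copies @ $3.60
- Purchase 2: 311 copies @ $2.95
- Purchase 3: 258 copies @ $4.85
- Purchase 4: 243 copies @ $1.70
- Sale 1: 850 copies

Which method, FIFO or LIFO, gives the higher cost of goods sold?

FIFO

FIFO COGS: 281 @ $3.60 + 311 @ $2.95 + 258 @ $4.85 = $3,180.35
LIFO COGS: 243 @ $1.70 + 258 @ $4.85 + 311 @ $2.95 + 38 @ $3.60 = $2,718.65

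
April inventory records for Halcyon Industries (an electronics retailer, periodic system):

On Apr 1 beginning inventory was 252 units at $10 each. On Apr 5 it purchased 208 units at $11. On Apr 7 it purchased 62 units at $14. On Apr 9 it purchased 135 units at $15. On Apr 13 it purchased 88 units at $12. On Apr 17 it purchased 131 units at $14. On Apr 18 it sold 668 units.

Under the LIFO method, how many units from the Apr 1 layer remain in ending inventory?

208

Apr 18, 668 sold [LIFO — newest first]: 131 @ $14 + 88 @ $12 + 135 @ $15 + 62 @ $14 + 208 @ $11 + 44 @ $10 = $8,511
Ending inventory: 208 @ $10 = $2,080
Check: goods available $10,591 = COGS $8,511 + ending $2,080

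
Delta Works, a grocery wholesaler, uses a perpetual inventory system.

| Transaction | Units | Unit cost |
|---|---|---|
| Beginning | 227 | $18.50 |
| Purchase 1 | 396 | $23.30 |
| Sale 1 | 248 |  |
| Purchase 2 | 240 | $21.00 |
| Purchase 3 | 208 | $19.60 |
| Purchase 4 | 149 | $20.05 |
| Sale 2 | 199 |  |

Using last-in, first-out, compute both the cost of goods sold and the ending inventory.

COGS = $9,745.85; ending inventory = $15,784.70

Sale 1 (248) [LIFO — newest first]: 248 @ $23.30 = $5,778.40
Sale 2 (199) [LIFO — newest first]: 149 @ $20.05 + 50 @ $19.60 = $3,967.45
Total COGS = $5,778.40 + $3,967.45 = $9,745.85
Ending inventory: 227 @ $18.50 + 148 @ $23.30 + 240 @ $21.00 + 158 @ $19.60 = $15,784.70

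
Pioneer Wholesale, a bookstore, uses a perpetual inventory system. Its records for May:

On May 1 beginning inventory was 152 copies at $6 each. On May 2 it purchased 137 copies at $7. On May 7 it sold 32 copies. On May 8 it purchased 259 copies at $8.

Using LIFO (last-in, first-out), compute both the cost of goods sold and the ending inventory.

COGS = $224; ending inventory = $3,719

May 7, 32 sold [LIFO — newest first]: 32 @ $7 = $224
Ending inventory: 152 @ $6 + 105 @ $7 + 259 @ $8 = $3,719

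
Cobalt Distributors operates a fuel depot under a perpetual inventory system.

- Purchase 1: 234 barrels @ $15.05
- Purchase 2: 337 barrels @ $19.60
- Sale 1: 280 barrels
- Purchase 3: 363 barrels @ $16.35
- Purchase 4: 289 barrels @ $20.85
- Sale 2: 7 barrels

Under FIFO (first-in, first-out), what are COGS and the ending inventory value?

COGS = $4,560.50; ending inventory = $17,527.10

Sale 1 (280) [FIFO — oldest first]: 234 @ $15.05 + 46 @ $19.60 = $4,423.30
Sale 2 (7) [FIFO — oldest first]: 7 @ $19.60 = $137.20
Total COGS = $4,423.30 + $137.20 = $4,560.50
Ending inventory: 284 @ $19.60 + 363 @ $16.35 + 289 @ $20.85 = $17,527.10
Check: goods available $22,087.60 = COGS $4,560.50 + ending $17,527.10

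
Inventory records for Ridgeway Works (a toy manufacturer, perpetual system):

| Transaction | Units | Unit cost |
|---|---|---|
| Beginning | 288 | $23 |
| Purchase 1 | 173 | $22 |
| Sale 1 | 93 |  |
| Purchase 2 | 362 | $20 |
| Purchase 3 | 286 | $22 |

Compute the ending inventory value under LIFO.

Sale 1 (93) [LIFO — newest first]: 93 @ $22 = $2,046
Ending inventory: 288 @ $23 + 80 @ $22 + 362 @ $20 + 286 @ $22 = $21,916

Ending inventory = $21,916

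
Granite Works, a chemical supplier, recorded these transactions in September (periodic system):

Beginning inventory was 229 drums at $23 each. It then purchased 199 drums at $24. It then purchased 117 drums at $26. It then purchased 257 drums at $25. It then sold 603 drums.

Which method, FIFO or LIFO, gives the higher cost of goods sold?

LIFO

FIFO COGS: 229 @ $23 + 199 @ $24 + 117 @ $26 + 58 @ $25 = $14,535
LIFO COGS: 257 @ $25 + 117 @ $26 + 199 @ $24 + 30 @ $23 = $14,933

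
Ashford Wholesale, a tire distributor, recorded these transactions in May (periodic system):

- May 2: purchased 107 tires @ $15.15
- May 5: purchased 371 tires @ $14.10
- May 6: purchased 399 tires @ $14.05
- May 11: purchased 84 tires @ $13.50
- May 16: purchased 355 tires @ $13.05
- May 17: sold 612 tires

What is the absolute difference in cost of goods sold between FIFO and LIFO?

FIFO COGS: 107 @ $15.15 + 371 @ $14.10 + 134 @ $14.05 = $8,734.85
LIFO COGS: 355 @ $13.05 + 84 @ $13.50 + 173 @ $14.05 = $8,197.40
Difference = |$8,734.85 − $8,197.40| = $537.45

$537.45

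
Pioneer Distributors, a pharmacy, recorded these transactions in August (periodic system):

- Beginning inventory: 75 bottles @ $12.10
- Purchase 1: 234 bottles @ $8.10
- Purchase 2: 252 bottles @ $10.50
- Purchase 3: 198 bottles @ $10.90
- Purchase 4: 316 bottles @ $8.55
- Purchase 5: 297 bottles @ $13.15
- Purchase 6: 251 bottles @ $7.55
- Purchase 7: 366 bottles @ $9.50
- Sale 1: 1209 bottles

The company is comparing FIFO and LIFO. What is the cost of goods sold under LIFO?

FIFO COGS: 75 @ $12.10 + 234 @ $8.10 + 252 @ $10.50 + 198 @ $10.90 + 316 @ $8.55 + 134 @ $13.15 = $12,071.00
LIFO COGS: 366 @ $9.50 + 251 @ $7.55 + 297 @ $13.15 + 295 @ $8.55 = $11,799.85

COGS = $11,799.85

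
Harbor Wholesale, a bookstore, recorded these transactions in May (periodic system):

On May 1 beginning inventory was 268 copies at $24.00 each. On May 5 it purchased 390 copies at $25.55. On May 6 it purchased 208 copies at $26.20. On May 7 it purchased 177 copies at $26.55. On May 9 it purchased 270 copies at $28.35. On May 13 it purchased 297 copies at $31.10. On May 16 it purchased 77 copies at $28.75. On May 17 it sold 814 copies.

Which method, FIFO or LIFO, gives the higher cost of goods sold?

FIFO COGS: 268 @ $24.00 + 390 @ $25.55 + 156 @ $26.20 = $20,483.70
LIFO COGS: 77 @ $28.75 + 297 @ $31.10 + 270 @ $28.35 + 170 @ $26.55 = $23,618.45

LIFO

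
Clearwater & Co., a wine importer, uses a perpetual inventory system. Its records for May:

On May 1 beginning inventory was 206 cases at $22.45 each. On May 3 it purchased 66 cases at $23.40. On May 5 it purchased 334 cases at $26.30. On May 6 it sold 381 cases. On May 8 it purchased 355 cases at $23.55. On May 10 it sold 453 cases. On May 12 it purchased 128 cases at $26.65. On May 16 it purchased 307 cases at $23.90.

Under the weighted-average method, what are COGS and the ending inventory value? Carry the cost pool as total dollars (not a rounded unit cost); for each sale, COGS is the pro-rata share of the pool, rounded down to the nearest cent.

COGS = $20,267.25; ending inventory = $13,794.80

After May 1: 206 on hand, pool $4,624.70 (≈ $22.4500 each)
After May 3: 272 on hand, pool $6,169.10 (≈ $22.6805 each)
After May 5: 606 on hand, pool $14,953.30 (≈ $24.6754 each)
May 6, sell 381: 381/606 × $14,953.30 → $9,401.33
After May 8: 580 on hand, pool $13,912.22 (≈ $23.9866 each)
May 10, sell 453: 453/580 × $13,912.22 → $10,865.92
After May 12: 255 on hand, pool $6,457.50 (≈ $25.3235 each)
After May 16: 562 on hand, pool $13,794.80 (≈ $24.5459 each)
Total COGS = $9,401.33 + $10,865.92 = $20,267.25
Ending inventory (cost pool remaining) = $13,794.80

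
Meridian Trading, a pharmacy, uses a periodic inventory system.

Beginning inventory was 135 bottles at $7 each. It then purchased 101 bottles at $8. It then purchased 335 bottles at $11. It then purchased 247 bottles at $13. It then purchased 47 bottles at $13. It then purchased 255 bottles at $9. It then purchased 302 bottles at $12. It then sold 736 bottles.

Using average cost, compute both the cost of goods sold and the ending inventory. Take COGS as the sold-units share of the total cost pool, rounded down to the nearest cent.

COGS = $7,856.36; ending inventory = $7,322.64

Sale 1, sell 736: 736/1422 × $15,179.00 → $7,856.36
Ending inventory (cost pool remaining) = $7,322.64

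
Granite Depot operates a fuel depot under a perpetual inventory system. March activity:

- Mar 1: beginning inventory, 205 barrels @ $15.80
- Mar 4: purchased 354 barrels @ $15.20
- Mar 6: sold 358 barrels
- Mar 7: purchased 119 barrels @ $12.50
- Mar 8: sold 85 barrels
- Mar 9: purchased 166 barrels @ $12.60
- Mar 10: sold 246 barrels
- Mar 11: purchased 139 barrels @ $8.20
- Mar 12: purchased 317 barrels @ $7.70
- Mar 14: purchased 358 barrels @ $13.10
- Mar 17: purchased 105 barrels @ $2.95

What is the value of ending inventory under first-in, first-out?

Ending inventory = $10,533.25

Mar 6, 358 sold [FIFO — oldest first]: 205 @ $15.80 + 153 @ $15.20 = $5,564.60
Mar 8, 85 sold [FIFO — oldest first]: 85 @ $15.20 = $1,292.00
Mar 10, 246 sold [FIFO — oldest first]: 116 @ $15.20 + 119 @ $12.50 + 11 @ $12.60 = $3,389.30
Total COGS = $5,564.60 + $1,292.00 + $3,389.30 = $10,245.90
Ending inventory: 155 @ $12.60 + 139 @ $8.20 + 317 @ $7.70 + 358 @ $13.10 + 105 @ $2.95 = $10,533.25
Check: goods available $20,779.15 = COGS $10,245.90 + ending $10,533.25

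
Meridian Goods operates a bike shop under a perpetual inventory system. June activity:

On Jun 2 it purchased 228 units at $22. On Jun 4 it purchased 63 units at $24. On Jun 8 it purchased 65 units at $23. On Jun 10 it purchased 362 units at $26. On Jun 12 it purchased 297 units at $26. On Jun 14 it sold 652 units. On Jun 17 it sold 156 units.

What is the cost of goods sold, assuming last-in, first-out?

Jun 14, 652 sold [LIFO — newest first]: 297 @ $26 + 355 @ $26 = $16,952
Jun 17, 156 sold [LIFO — newest first]: 7 @ $26 + 65 @ $23 + 63 @ $24 + 21 @ $22 = $3,651
Total COGS = $16,952 + $3,651 = $20,603
Ending inventory: 207 @ $22 = $4,554
Check: goods available $25,157 = COGS $20,603 + ending $4,554

COGS = $20,603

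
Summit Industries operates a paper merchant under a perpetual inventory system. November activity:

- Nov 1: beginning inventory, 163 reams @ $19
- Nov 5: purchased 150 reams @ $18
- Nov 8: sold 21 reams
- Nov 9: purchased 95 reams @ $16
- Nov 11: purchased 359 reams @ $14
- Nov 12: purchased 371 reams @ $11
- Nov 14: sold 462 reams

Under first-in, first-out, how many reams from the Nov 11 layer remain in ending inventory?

Nov 8, 21 sold [FIFO — oldest first]: 21 @ $19 = $399
Nov 14, 462 sold [FIFO — oldest first]: 142 @ $19 + 150 @ $18 + 95 @ $16 + 75 @ $14 = $7,968
Total COGS = $399 + $7,968 = $8,367
Ending inventory: 284 @ $14 + 371 @ $11 = $8,057
Check: goods available $16,424 = COGS $8,367 + ending $8,057

284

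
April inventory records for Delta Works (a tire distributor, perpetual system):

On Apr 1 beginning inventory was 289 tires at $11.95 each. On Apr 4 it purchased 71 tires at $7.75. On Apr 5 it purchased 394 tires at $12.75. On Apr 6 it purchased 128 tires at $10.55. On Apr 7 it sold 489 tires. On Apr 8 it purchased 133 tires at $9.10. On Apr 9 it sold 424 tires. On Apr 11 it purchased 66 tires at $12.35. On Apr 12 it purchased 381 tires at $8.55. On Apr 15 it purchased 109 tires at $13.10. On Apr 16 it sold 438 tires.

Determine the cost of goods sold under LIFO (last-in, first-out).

Apr 7, 489 sold [LIFO — newest first]: 128 @ $10.55 + 361 @ $12.75 = $5,953.15
Apr 9, 424 sold [LIFO — newest first]: 133 @ $9.10 + 33 @ $12.75 + 71 @ $7.75 + 187 @ $11.95 = $4,415.95
Apr 16, 438 sold [LIFO — newest first]: 109 @ $13.10 + 329 @ $8.55 = $4,240.85
Total COGS = $5,953.15 + $4,415.95 + $4,240.85 = $14,609.95
Ending inventory: 102 @ $11.95 + 66 @ $12.35 + 52 @ $8.55 = $2,478.60
Check: goods available $17,088.55 = COGS $14,609.95 + ending $2,478.60

COGS = $14,609.95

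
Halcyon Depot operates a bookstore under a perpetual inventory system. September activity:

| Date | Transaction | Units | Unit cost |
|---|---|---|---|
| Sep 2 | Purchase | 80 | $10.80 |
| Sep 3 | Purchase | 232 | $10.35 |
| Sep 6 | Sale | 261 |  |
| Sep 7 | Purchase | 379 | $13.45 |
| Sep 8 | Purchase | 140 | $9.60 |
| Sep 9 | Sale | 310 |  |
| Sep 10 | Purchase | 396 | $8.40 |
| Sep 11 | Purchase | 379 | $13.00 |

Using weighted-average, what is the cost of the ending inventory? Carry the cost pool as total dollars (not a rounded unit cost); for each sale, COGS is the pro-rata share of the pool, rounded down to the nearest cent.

Ending inventory = $11,435.12

After Sep 2: 80 on hand, pool $864.00 (≈ $10.8000 each)
After Sep 3: 312 on hand, pool $3,265.20 (≈ $10.4654 each)
Sep 6, sell 261: 261/312 × $3,265.20 → $2,731.46
After Sep 7: 430 on hand, pool $5,631.29 (≈ $13.0960 each)
After Sep 8: 570 on hand, pool $6,975.29 (≈ $12.2374 each)
Sep 9, sell 310: 310/570 × $6,975.29 → $3,793.57
After Sep 10: 656 on hand, pool $6,508.12 (≈ $9.9209 each)
After Sep 11: 1035 on hand, pool $11,435.12 (≈ $11.0484 each)
Total COGS = $2,731.46 + $3,793.57 = $6,525.03
Ending inventory (cost pool remaining) = $11,435.12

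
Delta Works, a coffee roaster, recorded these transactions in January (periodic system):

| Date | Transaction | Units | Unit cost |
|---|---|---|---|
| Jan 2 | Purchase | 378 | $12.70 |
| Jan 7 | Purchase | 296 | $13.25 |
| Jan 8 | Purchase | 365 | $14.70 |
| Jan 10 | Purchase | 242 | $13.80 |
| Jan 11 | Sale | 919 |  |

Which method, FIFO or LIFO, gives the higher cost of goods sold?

FIFO COGS: 378 @ $12.70 + 296 @ $13.25 + 245 @ $14.70 = $12,324.10
LIFO COGS: 242 @ $13.80 + 365 @ $14.70 + 296 @ $13.25 + 16 @ $12.70 = $12,830.30

LIFO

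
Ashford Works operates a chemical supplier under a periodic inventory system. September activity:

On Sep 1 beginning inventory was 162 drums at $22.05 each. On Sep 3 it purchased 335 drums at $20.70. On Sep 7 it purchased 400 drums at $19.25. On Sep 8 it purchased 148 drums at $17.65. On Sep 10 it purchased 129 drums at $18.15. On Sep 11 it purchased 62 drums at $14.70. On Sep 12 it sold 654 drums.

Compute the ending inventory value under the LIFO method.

Sep 12, 654 sold [LIFO — newest first]: 62 @ $14.70 + 129 @ $18.15 + 148 @ $17.65 + 315 @ $19.25 = $11,928.70
Ending inventory: 162 @ $22.05 + 335 @ $20.70 + 85 @ $19.25 = $12,142.85

Ending inventory = $12,142.85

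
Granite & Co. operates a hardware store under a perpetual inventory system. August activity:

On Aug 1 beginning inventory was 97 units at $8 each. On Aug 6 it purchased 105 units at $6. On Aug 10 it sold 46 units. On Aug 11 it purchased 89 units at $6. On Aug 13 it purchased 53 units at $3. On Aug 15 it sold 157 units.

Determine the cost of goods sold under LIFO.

Aug 10, 46 sold [LIFO — newest first]: 46 @ $6 = $276
Aug 15, 157 sold [LIFO — newest first]: 53 @ $3 + 89 @ $6 + 15 @ $6 = $783
Total COGS = $276 + $783 = $1,059
Ending inventory: 97 @ $8 + 44 @ $6 = $1,040

COGS = $1,059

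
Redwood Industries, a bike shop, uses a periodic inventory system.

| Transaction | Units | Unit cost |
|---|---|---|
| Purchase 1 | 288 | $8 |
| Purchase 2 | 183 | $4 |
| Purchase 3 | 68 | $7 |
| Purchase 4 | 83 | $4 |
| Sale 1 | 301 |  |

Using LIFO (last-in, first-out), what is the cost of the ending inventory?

Sale 1 (301) [LIFO — newest first]: 83 @ $4 + 68 @ $7 + 150 @ $4 = $1,408
Ending inventory: 288 @ $8 + 33 @ $4 = $2,436

Ending inventory = $2,436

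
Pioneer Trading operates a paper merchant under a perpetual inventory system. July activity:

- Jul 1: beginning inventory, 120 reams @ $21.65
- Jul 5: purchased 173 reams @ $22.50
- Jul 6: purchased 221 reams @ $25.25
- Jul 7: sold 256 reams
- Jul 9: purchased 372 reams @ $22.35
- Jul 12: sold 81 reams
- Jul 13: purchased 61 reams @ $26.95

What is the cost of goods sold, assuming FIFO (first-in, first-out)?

Jul 7, 256 sold [FIFO — oldest first]: 120 @ $21.65 + 136 @ $22.50 = $5,658.00
Jul 12, 81 sold [FIFO — oldest first]: 37 @ $22.50 + 44 @ $25.25 = $1,943.50
Total COGS = $5,658.00 + $1,943.50 = $7,601.50
Ending inventory: 177 @ $25.25 + 372 @ $22.35 + 61 @ $26.95 = $14,427.40

COGS = $7,601.50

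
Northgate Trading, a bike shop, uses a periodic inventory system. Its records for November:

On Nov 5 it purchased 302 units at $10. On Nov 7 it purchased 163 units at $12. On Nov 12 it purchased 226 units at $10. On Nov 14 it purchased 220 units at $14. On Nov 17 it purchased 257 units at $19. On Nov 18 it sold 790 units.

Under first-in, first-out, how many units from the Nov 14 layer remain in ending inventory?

Nov 18, 790 sold [FIFO — oldest first]: 302 @ $10 + 163 @ $12 + 226 @ $10 + 99 @ $14 = $8,622
Ending inventory: 121 @ $14 + 257 @ $19 = $6,577
Check: goods available $15,199 = COGS $8,622 + ending $6,577

121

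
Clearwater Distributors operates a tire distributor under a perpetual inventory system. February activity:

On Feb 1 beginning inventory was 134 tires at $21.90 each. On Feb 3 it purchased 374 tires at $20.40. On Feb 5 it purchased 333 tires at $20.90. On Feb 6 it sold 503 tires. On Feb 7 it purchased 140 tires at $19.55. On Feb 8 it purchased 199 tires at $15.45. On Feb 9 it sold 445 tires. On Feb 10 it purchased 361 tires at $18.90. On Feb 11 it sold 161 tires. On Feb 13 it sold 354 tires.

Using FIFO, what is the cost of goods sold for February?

COGS = $28,684.15

Feb 6, 503 sold [FIFO — oldest first]: 134 @ $21.90 + 369 @ $20.40 = $10,462.20
Feb 9, 445 sold [FIFO — oldest first]: 5 @ $20.40 + 333 @ $20.90 + 107 @ $19.55 = $9,153.55
Feb 11, 161 sold [FIFO — oldest first]: 33 @ $19.55 + 128 @ $15.45 = $2,622.75
Feb 13, 354 sold [FIFO — oldest first]: 71 @ $15.45 + 283 @ $18.90 = $6,445.65
Total COGS = $10,462.20 + $9,153.55 + $2,622.75 + $6,445.65 = $28,684.15
Ending inventory: 78 @ $18.90 = $1,474.20
Check: goods available $30,158.35 = COGS $28,684.15 + ending $1,474.20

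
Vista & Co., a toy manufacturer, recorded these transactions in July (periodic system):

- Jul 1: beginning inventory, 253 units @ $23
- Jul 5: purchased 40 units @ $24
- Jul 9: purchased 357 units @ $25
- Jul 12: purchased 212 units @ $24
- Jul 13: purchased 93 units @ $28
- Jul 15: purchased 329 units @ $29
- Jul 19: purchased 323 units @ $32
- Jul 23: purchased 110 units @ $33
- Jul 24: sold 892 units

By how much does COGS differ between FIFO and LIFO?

FIFO COGS: 253 @ $23 + 40 @ $24 + 357 @ $25 + 212 @ $24 + 30 @ $28 = $21,632
LIFO COGS: 110 @ $33 + 323 @ $32 + 329 @ $29 + 93 @ $28 + 37 @ $24 = $26,999
Difference = |$21,632 − $26,999| = $5,367

$5,367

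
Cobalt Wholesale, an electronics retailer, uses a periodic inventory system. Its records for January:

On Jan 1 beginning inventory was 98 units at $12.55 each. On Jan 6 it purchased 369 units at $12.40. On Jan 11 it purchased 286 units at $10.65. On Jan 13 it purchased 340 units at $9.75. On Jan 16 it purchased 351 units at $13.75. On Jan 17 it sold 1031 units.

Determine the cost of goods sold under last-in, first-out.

COGS = $11,856.75

Jan 17, 1031 sold [LIFO — newest first]: 351 @ $13.75 + 340 @ $9.75 + 286 @ $10.65 + 54 @ $12.40 = $11,856.75
Ending inventory: 98 @ $12.55 + 315 @ $12.40 = $5,135.90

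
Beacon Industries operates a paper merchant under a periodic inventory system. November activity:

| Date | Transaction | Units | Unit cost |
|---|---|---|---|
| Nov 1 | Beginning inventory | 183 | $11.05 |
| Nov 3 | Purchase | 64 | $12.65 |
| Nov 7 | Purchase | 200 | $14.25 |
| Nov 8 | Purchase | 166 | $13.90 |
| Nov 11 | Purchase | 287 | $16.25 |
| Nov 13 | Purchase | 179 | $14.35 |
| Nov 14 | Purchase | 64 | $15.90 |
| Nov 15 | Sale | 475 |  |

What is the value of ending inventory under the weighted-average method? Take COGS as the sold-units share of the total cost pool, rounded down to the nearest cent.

Nov 15, sell 475: 475/1143 × $16,239.15 → $6,748.55
Ending inventory (cost pool remaining) = $9,490.60

Ending inventory = $9,490.60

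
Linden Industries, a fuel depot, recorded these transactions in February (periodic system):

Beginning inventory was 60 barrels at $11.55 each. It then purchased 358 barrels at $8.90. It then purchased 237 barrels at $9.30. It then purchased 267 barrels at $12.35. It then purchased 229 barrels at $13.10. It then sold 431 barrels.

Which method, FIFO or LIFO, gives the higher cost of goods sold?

LIFO

FIFO COGS: 60 @ $11.55 + 358 @ $8.90 + 13 @ $9.30 = $4,000.10
LIFO COGS: 229 @ $13.10 + 202 @ $12.35 = $5,494.60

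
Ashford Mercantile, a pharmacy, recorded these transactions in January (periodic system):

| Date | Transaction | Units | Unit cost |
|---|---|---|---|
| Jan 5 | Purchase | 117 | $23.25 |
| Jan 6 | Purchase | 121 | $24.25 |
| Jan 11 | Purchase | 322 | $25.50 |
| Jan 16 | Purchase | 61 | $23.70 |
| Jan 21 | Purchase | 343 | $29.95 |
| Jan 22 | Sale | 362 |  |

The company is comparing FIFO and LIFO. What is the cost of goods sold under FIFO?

COGS = $8,816.50

FIFO COGS: 117 @ $23.25 + 121 @ $24.25 + 124 @ $25.50 = $8,816.50
LIFO COGS: 343 @ $29.95 + 19 @ $23.70 = $10,723.15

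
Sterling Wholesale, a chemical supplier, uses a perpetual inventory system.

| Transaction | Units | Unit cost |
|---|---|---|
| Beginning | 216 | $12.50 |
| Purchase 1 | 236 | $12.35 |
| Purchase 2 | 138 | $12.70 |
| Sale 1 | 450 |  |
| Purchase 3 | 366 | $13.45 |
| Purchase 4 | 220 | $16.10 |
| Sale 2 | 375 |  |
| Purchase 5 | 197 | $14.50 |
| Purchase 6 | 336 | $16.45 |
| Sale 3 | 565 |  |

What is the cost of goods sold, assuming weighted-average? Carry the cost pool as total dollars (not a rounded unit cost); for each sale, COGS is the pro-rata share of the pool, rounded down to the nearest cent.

COGS = $19,408.47

After Beginning: 216 on hand, pool $2,700.00 (≈ $12.5000 each)
After Purchase 1: 452 on hand, pool $5,614.60 (≈ $12.4217 each)
After Purchase 2: 590 on hand, pool $7,367.20 (≈ $12.4868 each)
Sale 1, sell 450: 450/590 × $7,367.20 → $5,619.05
After Purchase 3: 506 on hand, pool $6,670.85 (≈ $13.1835 each)
After Purchase 4: 726 on hand, pool $10,212.85 (≈ $14.0673 each)
Sale 2, sell 375: 375/726 × $10,212.85 → $5,275.23
After Purchase 5: 548 on hand, pool $7,794.12 (≈ $14.2228 each)
After Purchase 6: 884 on hand, pool $13,321.32 (≈ $15.0694 each)
Sale 3, sell 565: 565/884 × $13,321.32 → $8,514.19
Total COGS = $5,619.05 + $5,275.23 + $8,514.19 = $19,408.47
Ending inventory (cost pool remaining) = $4,807.13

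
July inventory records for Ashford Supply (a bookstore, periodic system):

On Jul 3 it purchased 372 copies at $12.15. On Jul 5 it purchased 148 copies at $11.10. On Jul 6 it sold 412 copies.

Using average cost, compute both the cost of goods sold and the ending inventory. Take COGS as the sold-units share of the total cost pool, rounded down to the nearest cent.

COGS = $4,882.67; ending inventory = $1,279.93

Jul 6, sell 412: 412/520 × $6,162.60 → $4,882.67
Ending inventory (cost pool remaining) = $1,279.93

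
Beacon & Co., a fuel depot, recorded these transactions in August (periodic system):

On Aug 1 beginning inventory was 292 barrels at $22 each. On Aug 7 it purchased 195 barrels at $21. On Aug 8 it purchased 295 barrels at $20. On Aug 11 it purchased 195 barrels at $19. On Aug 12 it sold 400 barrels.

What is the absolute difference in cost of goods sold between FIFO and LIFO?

$887

FIFO COGS: 292 @ $22 + 108 @ $21 = $8,692
LIFO COGS: 195 @ $19 + 205 @ $20 = $7,805
Difference = |$8,692 − $7,805| = $887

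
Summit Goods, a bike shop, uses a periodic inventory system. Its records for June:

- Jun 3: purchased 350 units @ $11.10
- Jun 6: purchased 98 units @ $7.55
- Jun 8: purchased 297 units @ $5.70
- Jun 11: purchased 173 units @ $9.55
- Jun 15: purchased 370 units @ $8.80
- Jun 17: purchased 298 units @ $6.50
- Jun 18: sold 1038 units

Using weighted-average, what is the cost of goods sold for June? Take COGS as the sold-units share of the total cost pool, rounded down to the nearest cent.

COGS = $8,614.84

Jun 18, sell 1038: 1038/1586 × $13,162.95 → $8,614.84
Ending inventory (cost pool remaining) = $4,548.11
Check: goods available $13,162.95 = COGS $8,614.84 + ending $4,548.11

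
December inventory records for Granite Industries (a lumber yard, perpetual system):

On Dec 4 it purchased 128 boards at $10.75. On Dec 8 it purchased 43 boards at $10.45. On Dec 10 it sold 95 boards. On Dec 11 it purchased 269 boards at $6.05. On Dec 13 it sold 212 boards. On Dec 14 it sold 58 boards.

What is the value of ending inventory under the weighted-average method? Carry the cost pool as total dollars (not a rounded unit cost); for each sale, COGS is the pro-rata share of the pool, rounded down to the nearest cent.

After Dec 4: 128 on hand, pool $1,376.00 (≈ $10.7500 each)
After Dec 8: 171 on hand, pool $1,825.35 (≈ $10.6746 each)
Dec 10, sell 95: 95/171 × $1,825.35 → $1,014.08
After Dec 11: 345 on hand, pool $2,438.72 (≈ $7.0688 each)
Dec 13, sell 212: 212/345 × $2,438.72 → $1,498.57
Dec 14, sell 58: 58/133 × $940.15 → $409.99
Total COGS = $1,014.08 + $1,498.57 + $409.99 = $2,922.64
Ending inventory (cost pool remaining) = $530.16

Ending inventory = $530.16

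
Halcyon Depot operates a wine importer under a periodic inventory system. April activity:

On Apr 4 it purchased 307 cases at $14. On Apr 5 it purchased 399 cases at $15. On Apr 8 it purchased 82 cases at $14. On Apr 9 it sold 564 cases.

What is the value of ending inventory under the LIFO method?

Ending inventory = $3,136

Apr 9, 564 sold [LIFO — newest first]: 82 @ $14 + 399 @ $15 + 83 @ $14 = $8,295
Ending inventory: 224 @ $14 = $3,136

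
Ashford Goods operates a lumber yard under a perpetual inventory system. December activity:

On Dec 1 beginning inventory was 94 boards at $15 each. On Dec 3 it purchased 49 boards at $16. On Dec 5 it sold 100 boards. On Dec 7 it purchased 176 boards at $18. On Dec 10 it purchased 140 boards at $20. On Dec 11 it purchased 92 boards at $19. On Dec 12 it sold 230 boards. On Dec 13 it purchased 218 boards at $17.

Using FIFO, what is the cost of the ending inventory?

Ending inventory = $8,034

Dec 5, 100 sold [FIFO — oldest first]: 94 @ $15 + 6 @ $16 = $1,506
Dec 12, 230 sold [FIFO — oldest first]: 43 @ $16 + 176 @ $18 + 11 @ $20 = $4,076
Total COGS = $1,506 + $4,076 = $5,582
Ending inventory: 129 @ $20 + 92 @ $19 + 218 @ $17 = $8,034
Check: goods available $13,616 = COGS $5,582 + ending $8,034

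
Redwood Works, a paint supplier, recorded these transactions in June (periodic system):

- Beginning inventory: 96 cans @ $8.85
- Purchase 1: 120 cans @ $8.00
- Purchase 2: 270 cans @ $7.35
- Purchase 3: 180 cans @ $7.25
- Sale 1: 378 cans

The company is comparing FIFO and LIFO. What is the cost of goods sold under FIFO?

COGS = $3,000.30

FIFO COGS: 96 @ $8.85 + 120 @ $8.00 + 162 @ $7.35 = $3,000.30
LIFO COGS: 180 @ $7.25 + 198 @ $7.35 = $2,760.30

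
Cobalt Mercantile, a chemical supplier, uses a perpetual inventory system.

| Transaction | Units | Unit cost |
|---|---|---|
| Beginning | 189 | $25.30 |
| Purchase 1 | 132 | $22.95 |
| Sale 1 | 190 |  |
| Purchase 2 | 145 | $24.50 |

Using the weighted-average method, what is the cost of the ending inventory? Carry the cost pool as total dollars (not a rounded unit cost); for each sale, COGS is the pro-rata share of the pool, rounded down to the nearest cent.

After Beginning: 189 on hand, pool $4,781.70 (≈ $25.3000 each)
After Purchase 1: 321 on hand, pool $7,811.10 (≈ $24.3336 each)
Sale 1, sell 190: 190/321 × $7,811.10 → $4,623.39
After Purchase 2: 276 on hand, pool $6,740.21 (≈ $24.4211 each)
Ending inventory (cost pool remaining) = $6,740.21

Ending inventory = $6,740.21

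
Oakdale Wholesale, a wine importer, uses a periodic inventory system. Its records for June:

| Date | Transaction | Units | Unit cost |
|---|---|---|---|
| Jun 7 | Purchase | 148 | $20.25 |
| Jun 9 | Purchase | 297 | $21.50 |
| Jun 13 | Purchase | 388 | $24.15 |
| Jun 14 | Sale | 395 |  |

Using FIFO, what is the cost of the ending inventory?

Ending inventory = $10,445.20

Jun 14, 395 sold [FIFO — oldest first]: 148 @ $20.25 + 247 @ $21.50 = $8,307.50
Ending inventory: 50 @ $21.50 + 388 @ $24.15 = $10,445.20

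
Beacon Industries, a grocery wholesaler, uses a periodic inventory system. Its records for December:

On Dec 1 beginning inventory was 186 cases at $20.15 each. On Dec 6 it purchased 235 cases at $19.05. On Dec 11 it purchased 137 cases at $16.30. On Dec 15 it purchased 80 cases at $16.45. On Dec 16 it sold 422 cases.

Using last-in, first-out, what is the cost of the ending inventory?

Dec 16, 422 sold [LIFO — newest first]: 80 @ $16.45 + 137 @ $16.30 + 205 @ $19.05 = $7,454.35
Ending inventory: 186 @ $20.15 + 30 @ $19.05 = $4,319.40

Ending inventory = $4,319.40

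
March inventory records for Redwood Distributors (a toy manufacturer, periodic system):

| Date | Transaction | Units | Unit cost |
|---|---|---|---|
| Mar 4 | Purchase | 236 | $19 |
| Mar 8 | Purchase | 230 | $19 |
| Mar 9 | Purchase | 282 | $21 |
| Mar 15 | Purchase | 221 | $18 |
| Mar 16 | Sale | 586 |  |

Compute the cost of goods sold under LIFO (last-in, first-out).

COGS = $11,477

Mar 16, 586 sold [LIFO — newest first]: 221 @ $18 + 282 @ $21 + 83 @ $19 = $11,477
Ending inventory: 236 @ $19 + 147 @ $19 = $7,277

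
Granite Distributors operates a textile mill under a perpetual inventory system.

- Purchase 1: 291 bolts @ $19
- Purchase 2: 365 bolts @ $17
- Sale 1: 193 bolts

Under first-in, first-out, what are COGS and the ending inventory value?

COGS = $3,667; ending inventory = $8,067

Sale 1 (193) [FIFO — oldest first]: 193 @ $19 = $3,667
Ending inventory: 98 @ $19 + 365 @ $17 = $8,067
Check: goods available $11,734 = COGS $3,667 + ending $8,067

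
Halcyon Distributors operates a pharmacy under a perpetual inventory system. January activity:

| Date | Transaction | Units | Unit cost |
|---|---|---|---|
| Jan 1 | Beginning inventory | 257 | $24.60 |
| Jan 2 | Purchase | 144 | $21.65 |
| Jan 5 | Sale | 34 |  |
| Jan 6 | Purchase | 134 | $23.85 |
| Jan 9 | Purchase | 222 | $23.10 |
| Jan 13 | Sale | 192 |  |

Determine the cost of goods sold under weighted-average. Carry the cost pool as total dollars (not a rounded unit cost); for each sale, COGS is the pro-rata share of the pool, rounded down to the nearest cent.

COGS = $5,305.21

After Jan 1: 257 on hand, pool $6,322.20 (≈ $24.6000 each)
After Jan 2: 401 on hand, pool $9,439.80 (≈ $23.5406 each)
Jan 5, sell 34: 34/401 × $9,439.80 → $800.38
After Jan 6: 501 on hand, pool $11,835.32 (≈ $23.6234 each)
After Jan 9: 723 on hand, pool $16,963.52 (≈ $23.4627 each)
Jan 13, sell 192: 192/723 × $16,963.52 → $4,504.83
Total COGS = $800.38 + $4,504.83 = $5,305.21
Ending inventory (cost pool remaining) = $12,458.69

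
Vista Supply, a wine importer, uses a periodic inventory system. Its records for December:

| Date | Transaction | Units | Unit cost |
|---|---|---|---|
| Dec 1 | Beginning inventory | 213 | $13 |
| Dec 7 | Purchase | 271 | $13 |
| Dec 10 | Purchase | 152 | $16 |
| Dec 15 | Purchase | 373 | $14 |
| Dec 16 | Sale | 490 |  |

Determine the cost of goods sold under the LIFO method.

Dec 16, 490 sold [LIFO — newest first]: 373 @ $14 + 117 @ $16 = $7,094
Ending inventory: 213 @ $13 + 271 @ $13 + 35 @ $16 = $6,852
Check: goods available $13,946 = COGS $7,094 + ending $6,852

COGS = $7,094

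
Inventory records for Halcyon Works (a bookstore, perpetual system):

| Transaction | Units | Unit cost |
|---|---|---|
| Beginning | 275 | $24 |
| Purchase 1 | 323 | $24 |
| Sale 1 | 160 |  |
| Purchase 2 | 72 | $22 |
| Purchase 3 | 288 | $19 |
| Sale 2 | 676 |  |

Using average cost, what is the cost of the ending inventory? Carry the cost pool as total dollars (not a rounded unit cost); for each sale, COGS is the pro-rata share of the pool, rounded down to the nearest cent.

After Beginning: 275 on hand, pool $6,600.00 (≈ $24.0000 each)
After Purchase 1: 598 on hand, pool $14,352.00 (≈ $24.0000 each)
Sale 1, sell 160: 160/598 × $14,352.00 → $3,840.00
After Purchase 2: 510 on hand, pool $12,096.00 (≈ $23.7176 each)
After Purchase 3: 798 on hand, pool $17,568.00 (≈ $22.0150 each)
Sale 2, sell 676: 676/798 × $17,568.00 → $14,882.16
Total COGS = $3,840.00 + $14,882.16 = $18,722.16
Ending inventory (cost pool remaining) = $2,685.84

Ending inventory = $2,685.84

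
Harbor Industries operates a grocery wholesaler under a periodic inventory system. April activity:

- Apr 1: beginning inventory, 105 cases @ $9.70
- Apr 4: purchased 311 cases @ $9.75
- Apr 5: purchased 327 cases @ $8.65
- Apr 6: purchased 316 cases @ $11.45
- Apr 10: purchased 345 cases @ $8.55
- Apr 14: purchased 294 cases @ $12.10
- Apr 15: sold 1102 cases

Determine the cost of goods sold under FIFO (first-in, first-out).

COGS = $10,865.15

Apr 15, 1102 sold [FIFO — oldest first]: 105 @ $9.70 + 311 @ $9.75 + 327 @ $8.65 + 316 @ $11.45 + 43 @ $8.55 = $10,865.15
Ending inventory: 302 @ $8.55 + 294 @ $12.10 = $6,139.50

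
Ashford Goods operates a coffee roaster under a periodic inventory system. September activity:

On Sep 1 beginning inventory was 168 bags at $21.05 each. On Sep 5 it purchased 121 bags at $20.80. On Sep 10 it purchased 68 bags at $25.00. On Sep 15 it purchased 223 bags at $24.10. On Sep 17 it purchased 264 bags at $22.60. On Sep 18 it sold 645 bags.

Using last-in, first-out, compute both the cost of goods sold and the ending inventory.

COGS = $14,912.70; ending inventory = $4,181.20

Sep 18, 645 sold [LIFO — newest first]: 264 @ $22.60 + 223 @ $24.10 + 68 @ $25.00 + 90 @ $20.80 = $14,912.70
Ending inventory: 168 @ $21.05 + 31 @ $20.80 = $4,181.20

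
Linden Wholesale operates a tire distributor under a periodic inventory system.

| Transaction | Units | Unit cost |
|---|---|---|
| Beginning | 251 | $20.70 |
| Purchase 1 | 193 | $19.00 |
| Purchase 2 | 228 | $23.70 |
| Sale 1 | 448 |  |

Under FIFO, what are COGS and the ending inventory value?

Sale 1 (448) [FIFO — oldest first]: 251 @ $20.70 + 193 @ $19.00 + 4 @ $23.70 = $8,957.50
Ending inventory: 224 @ $23.70 = $5,308.80
Check: goods available $14,266.30 = COGS $8,957.50 + ending $5,308.80

COGS = $8,957.50; ending inventory = $5,308.80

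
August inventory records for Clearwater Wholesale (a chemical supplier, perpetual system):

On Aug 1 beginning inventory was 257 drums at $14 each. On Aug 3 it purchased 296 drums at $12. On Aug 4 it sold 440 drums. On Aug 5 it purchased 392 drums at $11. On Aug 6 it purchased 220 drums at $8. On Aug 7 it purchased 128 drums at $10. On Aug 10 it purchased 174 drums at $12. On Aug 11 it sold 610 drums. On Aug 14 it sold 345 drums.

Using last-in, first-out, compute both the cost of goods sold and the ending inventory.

Aug 4, 440 sold [LIFO — newest first]: 296 @ $12 + 144 @ $14 = $5,568
Aug 11, 610 sold [LIFO — newest first]: 174 @ $12 + 128 @ $10 + 220 @ $8 + 88 @ $11 = $6,096
Aug 14, 345 sold [LIFO — newest first]: 304 @ $11 + 41 @ $14 = $3,918
Total COGS = $5,568 + $6,096 + $3,918 = $15,582
Ending inventory: 72 @ $14 = $1,008

COGS = $15,582; ending inventory = $1,008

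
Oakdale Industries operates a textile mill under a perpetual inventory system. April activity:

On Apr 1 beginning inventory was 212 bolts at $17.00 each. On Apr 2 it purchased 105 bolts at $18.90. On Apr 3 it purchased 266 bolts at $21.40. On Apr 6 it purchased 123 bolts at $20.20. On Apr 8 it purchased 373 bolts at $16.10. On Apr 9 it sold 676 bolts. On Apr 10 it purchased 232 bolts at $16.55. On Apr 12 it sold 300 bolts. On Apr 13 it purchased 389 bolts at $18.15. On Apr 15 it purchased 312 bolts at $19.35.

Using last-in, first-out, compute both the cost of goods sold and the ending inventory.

COGS = $17,636.70; ending inventory = $19,071.25

Apr 9, 676 sold [LIFO — newest first]: 373 @ $16.10 + 123 @ $20.20 + 180 @ $21.40 = $12,341.90
Apr 12, 300 sold [LIFO — newest first]: 232 @ $16.55 + 68 @ $21.40 = $5,294.80
Total COGS = $12,341.90 + $5,294.80 = $17,636.70
Ending inventory: 212 @ $17.00 + 105 @ $18.90 + 18 @ $21.40 + 389 @ $18.15 + 312 @ $19.35 = $19,071.25
Check: goods available $36,707.95 = COGS $17,636.70 + ending $19,071.25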